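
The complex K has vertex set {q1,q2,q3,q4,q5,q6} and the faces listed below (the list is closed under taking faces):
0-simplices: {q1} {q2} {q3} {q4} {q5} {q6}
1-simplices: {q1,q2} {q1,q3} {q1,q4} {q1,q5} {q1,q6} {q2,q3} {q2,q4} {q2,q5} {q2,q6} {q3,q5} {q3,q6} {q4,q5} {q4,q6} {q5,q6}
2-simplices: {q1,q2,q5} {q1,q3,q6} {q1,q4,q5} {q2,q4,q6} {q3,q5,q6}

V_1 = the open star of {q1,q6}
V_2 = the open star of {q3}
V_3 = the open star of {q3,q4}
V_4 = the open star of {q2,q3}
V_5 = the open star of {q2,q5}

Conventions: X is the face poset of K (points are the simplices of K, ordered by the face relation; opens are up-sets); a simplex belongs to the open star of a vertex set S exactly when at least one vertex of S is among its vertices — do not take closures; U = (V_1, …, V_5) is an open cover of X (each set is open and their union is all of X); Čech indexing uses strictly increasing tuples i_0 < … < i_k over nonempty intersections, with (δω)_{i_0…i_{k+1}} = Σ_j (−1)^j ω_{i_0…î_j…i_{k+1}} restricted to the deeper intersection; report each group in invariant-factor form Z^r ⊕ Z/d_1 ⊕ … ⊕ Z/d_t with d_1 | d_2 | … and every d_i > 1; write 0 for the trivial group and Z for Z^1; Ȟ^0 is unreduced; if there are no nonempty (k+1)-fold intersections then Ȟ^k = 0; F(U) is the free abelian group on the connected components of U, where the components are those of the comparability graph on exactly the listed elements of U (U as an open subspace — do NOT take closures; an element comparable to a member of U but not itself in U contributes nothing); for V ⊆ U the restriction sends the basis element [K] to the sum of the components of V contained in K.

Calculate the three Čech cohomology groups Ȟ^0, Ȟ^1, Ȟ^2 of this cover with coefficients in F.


nerve simplices:
  V1={{q1},{q6},{q1,q2},{q1,q3},{q1,q4},{q1,q5},{q1,q6},{q2,q6},{q3,q6},{q4,q6},{q5,q6},{q1,q2,q5},{q1,q3,q6},{q1,q4,q5},{q2,q4,q6},{q3,q5,q6}} V2={{q3},{q1,q3},{q2,q3},{q3,q5},{q3,q6},{q1,q3,q6},{q3,q5,q6}} V3={{q3},{q4},{q1,q3},{q1,q4},{q2,q3},{q2,q4},{q3,q5},{q3,q6},{q4,q5},{q4,q6},{q1,q3,q6},{q1,q4,q5},{q2,q4,q6},{q3,q5,q6}} V4={{q2},{q3},{q1,q2},{q1,q3},{q2,q3},{q2,q4},{q2,q5},{q2,q6},{q3,q5},{q3,q6},{q1,q2,q5},{q1,q3,q6},{q2,q4,q6},{q3,q5,q6}} V5={{q2},{q5},{q1,q2},{q1,q5},{q2,q3},{q2,q4},{q2,q5},{q2,q6},{q3,q5},{q4,q5},{q5,q6},{q1,q2,q5},{q1,q4,q5},{q2,q4,q6},{q3,q5,q6}}
  V12={{q1,q3},{q3,q6},{q1,q3,q6},{q3,q5,q6}} V13={{q1,q3},{q1,q4},{q3,q6},{q4,q6},{q1,q3,q6},{q1,q4,q5},{q2,q4,q6},{q3,q5,q6}} V14={{q1,q2},{q1,q3},{q2,q6},{q3,q6},{q1,q2,q5},{q1,q3,q6},{q2,q4,q6},{q3,q5,q6}} V15={{q1,q2},{q1,q5},{q2,q6},{q5,q6},{q1,q2,q5},{q1,q4,q5},{q2,q4,q6},{q3,q5,q6}} V23={{q3},{q1,q3},{q2,q3},{q3,q5},{q3,q6},{q1,q3,q6},{q3,q5,q6}} V24={{q3},{q1,q3},{q2,q3},{q3,q5},{q3,q6},{q1,q3,q6},{q3,q5,q6}} V25={{q2,q3},{q3,q5},{q3,q5,q6}} V34={{q3},{q1,q3},{q2,q3},{q2,q4},{q3,q5},{q3,q6},{q1,q3,q6},{q2,q4,q6},{q3,q5,q6}} V35={{q2,q3},{q2,q4},{q3,q5},{q4,q5},{q1,q4,q5},{q2,q4,q6},{q3,q5,q6}} V45={{q2},{q1,q2},{q2,q3},{q2,q4},{q2,q5},{q2,q6},{q3,q5},{q1,q2,q5},{q2,q4,q6},{q3,q5,q6}}
  V123={{q1,q3},{q3,q6},{q1,q3,q6},{q3,q5,q6}} V124={{q1,q3},{q3,q6},{q1,q3,q6},{q3,q5,q6}} V125={{q3,q5,q6}} V134={{q1,q3},{q3,q6},{q1,q3,q6},{q2,q4,q6},{q3,q5,q6}} V135={{q1,q4,q5},{q2,q4,q6},{q3,q5,q6}} V145={{q1,q2},{q2,q6},{q1,q2,q5},{q2,q4,q6},{q3,q5,q6}} V234={{q3},{q1,q3},{q2,q3},{q3,q5},{q3,q6},{q1,q3,q6},{q3,q5,q6}} V235={{q2,q3},{q3,q5},{q3,q5,q6}} V245={{q2,q3},{q3,q5},{q3,q5,q6}} V345={{q2,q3},{q2,q4},{q3,q5},{q2,q4,q6},{q3,q5,q6}}
  V1234={{q1,q3},{q3,q6},{q1,q3,q6},{q3,q5,q6}} V1235={{q3,q5,q6}} V1245={{q3,q5,q6}} V1345={{q2,q4,q6},{q3,q5,q6}} V2345={{q2,q3},{q3,q5},{q3,q5,q6}}
  V12345={{q3,q5,q6}}
components per intersection:
  V1: {{q1},{q6},{q1,q2},{q1,q3},{q1,q4},{q1,q5},{q1,q6},{q2,q6},{q3,q6},{q4,q6},{q5,q6},{q1,q2,q5},{q1,q3,q6},{q1,q4,q5},{q2,q4,q6},{q3,q5,q6}}
  V2: {{q3},{q1,q3},{q2,q3},{q3,q5},{q3,q6},{q1,q3,q6},{q3,q5,q6}}
  V3: {{q3},{q1,q3},{q2,q3},{q3,q5},{q3,q6},{q1,q3,q6},{q3,q5,q6}} {{q4},{q1,q4},{q2,q4},{q4,q5},{q4,q6},{q1,q4,q5},{q2,q4,q6}}
  V4: {{q2},{q3},{q1,q2},{q1,q3},{q2,q3},{q2,q4},{q2,q5},{q2,q6},{q3,q5},{q3,q6},{q1,q2,q5},{q1,q3,q6},{q2,q4,q6},{q3,q5,q6}}
  V5: {{q2},{q5},{q1,q2},{q1,q5},{q2,q3},{q2,q4},{q2,q5},{q2,q6},{q3,q5},{q4,q5},{q5,q6},{q1,q2,q5},{q1,q4,q5},{q2,q4,q6},{q3,q5,q6}}
  V12: {{q1,q3},{q3,q6},{q1,q3,q6},{q3,q5,q6}}
  V13: {{q1,q3},{q3,q6},{q1,q3,q6},{q3,q5,q6}} {{q1,q4},{q1,q4,q5}} {{q4,q6},{q2,q4,q6}}
  V14: {{q1,q2},{q1,q2,q5}} {{q1,q3},{q3,q6},{q1,q3,q6},{q3,q5,q6}} {{q2,q6},{q2,q4,q6}}
  V15: {{q1,q2},{q1,q5},{q1,q2,q5},{q1,q4,q5}} {{q2,q6},{q2,q4,q6}} {{q5,q6},{q3,q5,q6}}
  V23: {{q3},{q1,q3},{q2,q3},{q3,q5},{q3,q6},{q1,q3,q6},{q3,q5,q6}}
  V24: {{q3},{q1,q3},{q2,q3},{q3,q5},{q3,q6},{q1,q3,q6},{q3,q5,q6}}
  V25: {{q2,q3}} {{q3,q5},{q3,q5,q6}}
  V34: {{q3},{q1,q3},{q2,q3},{q3,q5},{q3,q6},{q1,q3,q6},{q3,q5,q6}} {{q2,q4},{q2,q4,q6}}
  V35: {{q2,q3}} {{q2,q4},{q2,q4,q6}} {{q3,q5},{q3,q5,q6}} {{q4,q5},{q1,q4,q5}}
  V45: {{q2},{q1,q2},{q2,q3},{q2,q4},{q2,q5},{q2,q6},{q1,q2,q5},{q2,q4,q6}} {{q3,q5},{q3,q5,q6}}
  V123: {{q1,q3},{q3,q6},{q1,q3,q6},{q3,q5,q6}}
  V124: {{q1,q3},{q3,q6},{q1,q3,q6},{q3,q5,q6}}
  V125: {{q3,q5,q6}}
  V134: {{q1,q3},{q3,q6},{q1,q3,q6},{q3,q5,q6}} {{q2,q4,q6}}
  V135: {{q1,q4,q5}} {{q2,q4,q6}} {{q3,q5,q6}}
  V145: {{q1,q2},{q1,q2,q5}} {{q2,q6},{q2,q4,q6}} {{q3,q5,q6}}
  V234: {{q3},{q1,q3},{q2,q3},{q3,q5},{q3,q6},{q1,q3,q6},{q3,q5,q6}}
  V235: {{q2,q3}} {{q3,q5},{q3,q5,q6}}
  V245: {{q2,q3}} {{q3,q5},{q3,q5,q6}}
  V345: {{q2,q3}} {{q2,q4},{q2,q4,q6}} {{q3,q5},{q3,q5,q6}}
  V1234: {{q1,q3},{q3,q6},{q1,q3,q6},{q3,q5,q6}}
  V1235: {{q3,q5,q6}}
  V1245: {{q3,q5,q6}}
  V1345: {{q2,q4,q6}} {{q3,q5,q6}}
  V2345: {{q2,q3}} {{q3,q5},{q3,q5,q6}}
  V12345: {{q3,q5,q6}}
C dims 6,22,19,7; δ0: rk 5, SNF 1^5; δ1: rk 13, SNF 1^13; δ2: rk 6, SNF 1^6
degree 0: 6−5−0 = 1 → Ȟ^0 ≅ Z
degree 1: 22−13−5 = 4 → Ȟ^1 ≅ Z^4
degree 2: 19−6−13 = 0 → Ȟ^2 ≅ 0

Ȟ^0(U;F) ≅ Z, Ȟ^1(U;F) ≅ Z^4 and Ȟ^2(U;F) ≅ 0


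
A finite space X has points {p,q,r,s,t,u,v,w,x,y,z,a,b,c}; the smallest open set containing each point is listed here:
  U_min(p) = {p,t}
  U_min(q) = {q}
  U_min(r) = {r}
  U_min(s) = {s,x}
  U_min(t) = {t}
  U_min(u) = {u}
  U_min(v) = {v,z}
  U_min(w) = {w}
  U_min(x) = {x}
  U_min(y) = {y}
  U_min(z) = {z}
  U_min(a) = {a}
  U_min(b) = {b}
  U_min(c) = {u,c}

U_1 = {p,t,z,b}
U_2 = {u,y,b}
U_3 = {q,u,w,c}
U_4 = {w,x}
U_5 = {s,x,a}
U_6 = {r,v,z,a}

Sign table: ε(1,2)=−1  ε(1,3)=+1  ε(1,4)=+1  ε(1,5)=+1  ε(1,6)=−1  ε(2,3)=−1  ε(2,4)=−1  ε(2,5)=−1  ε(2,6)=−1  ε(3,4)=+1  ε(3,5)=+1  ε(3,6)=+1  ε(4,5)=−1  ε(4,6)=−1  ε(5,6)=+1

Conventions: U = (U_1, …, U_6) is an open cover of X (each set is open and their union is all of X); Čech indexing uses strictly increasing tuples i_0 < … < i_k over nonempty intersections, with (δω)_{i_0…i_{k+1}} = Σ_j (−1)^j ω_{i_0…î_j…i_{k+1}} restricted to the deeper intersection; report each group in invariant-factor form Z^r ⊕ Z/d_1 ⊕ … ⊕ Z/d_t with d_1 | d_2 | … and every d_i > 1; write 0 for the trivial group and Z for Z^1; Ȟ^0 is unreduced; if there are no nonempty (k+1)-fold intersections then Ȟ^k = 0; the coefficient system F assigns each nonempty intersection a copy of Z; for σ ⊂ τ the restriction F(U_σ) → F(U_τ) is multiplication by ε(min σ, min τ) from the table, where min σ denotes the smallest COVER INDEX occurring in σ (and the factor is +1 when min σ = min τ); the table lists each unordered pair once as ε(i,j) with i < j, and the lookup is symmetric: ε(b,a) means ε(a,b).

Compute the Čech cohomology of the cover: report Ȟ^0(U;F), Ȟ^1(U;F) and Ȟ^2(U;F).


nerve simplices:
  U12={b} U16={z} U23={u} U34={w} U45={x} U56={a}
C dims 6,6; δ0: rk 5, SNF 1^5
degree 0: 6−5−0 = 1 → Ȟ^0 ≅ Z
degree 1: 6−0−5 = 1 → Ȟ^1 ≅ Z
degree 2: 0−0−0 = 0 → Ȟ^2 ≅ 0

Ȟ^0 = Z; Ȟ^1 = Z; Ȟ^2 = 0


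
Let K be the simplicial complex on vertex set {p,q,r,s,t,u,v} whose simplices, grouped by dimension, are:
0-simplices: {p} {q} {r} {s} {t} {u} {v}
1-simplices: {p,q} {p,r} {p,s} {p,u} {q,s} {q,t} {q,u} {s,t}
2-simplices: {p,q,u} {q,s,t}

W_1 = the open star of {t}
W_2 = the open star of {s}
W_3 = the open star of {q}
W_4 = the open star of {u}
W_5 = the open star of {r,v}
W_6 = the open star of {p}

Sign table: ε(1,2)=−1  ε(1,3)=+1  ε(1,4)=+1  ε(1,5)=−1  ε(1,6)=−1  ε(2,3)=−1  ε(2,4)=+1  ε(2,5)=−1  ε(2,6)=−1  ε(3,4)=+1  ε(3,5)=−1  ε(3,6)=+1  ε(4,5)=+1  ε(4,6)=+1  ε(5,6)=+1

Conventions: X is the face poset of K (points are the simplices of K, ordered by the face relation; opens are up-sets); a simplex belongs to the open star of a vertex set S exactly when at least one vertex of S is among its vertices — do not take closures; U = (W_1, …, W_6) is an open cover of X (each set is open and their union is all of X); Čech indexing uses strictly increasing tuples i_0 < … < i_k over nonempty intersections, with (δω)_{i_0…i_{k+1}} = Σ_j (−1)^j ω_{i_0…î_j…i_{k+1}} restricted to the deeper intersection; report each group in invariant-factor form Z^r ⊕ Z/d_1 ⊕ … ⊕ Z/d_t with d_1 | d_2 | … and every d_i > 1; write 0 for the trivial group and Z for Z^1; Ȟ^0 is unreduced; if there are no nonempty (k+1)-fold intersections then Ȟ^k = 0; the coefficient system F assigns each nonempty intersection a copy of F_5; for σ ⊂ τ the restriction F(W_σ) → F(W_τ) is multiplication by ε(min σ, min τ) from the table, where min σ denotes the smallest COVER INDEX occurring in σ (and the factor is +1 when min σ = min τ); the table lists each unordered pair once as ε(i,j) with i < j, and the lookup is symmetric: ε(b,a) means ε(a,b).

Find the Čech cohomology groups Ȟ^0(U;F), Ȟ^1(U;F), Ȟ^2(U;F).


Ȟ^0 ≅ Z/5, Ȟ^1 ≅ Z/5, Ȟ^2 ≅ 0

intersection data:
  W1={{t},{q,t},{s,t},{q,s,t}} W2={{s},{p,s},{q,s},{s,t},{q,s,t}} W3={{q},{p,q},{q,s},{q,t},{q,u},{p,q,u},{q,s,t}} W4={{u},{p,u},{q,u},{p,q,u}} W5={{r},{v},{p,r}} W6={{p},{p,q},{p,r},{p,s},{p,u},{p,q,u}}
  W12={{s,t},{q,s,t}} W13={{q,t},{q,s,t}} W23={{q,s},{q,s,t}} W26={{p,s}} W34={{q,u},{p,q,u}} W36={{p,q},{p,q,u}} W46={{p,u},{p,q,u}} W56={{p,r}}
  W123={{q,s,t}} W346={{p,q,u}}
C dims 6,8,2; δ0: rk_F5 5; δ1: rk_F5 2
Ȟ^0 = (6 − 5) − 0 = 1, so Ȟ^0 ≅ Z/5
Ȟ^1 = (8 − 2) − 5 = 1, so Ȟ^1 ≅ Z/5
Ȟ^2 = (2 − 0) − 2 = 0, so Ȟ^2 ≅ 0


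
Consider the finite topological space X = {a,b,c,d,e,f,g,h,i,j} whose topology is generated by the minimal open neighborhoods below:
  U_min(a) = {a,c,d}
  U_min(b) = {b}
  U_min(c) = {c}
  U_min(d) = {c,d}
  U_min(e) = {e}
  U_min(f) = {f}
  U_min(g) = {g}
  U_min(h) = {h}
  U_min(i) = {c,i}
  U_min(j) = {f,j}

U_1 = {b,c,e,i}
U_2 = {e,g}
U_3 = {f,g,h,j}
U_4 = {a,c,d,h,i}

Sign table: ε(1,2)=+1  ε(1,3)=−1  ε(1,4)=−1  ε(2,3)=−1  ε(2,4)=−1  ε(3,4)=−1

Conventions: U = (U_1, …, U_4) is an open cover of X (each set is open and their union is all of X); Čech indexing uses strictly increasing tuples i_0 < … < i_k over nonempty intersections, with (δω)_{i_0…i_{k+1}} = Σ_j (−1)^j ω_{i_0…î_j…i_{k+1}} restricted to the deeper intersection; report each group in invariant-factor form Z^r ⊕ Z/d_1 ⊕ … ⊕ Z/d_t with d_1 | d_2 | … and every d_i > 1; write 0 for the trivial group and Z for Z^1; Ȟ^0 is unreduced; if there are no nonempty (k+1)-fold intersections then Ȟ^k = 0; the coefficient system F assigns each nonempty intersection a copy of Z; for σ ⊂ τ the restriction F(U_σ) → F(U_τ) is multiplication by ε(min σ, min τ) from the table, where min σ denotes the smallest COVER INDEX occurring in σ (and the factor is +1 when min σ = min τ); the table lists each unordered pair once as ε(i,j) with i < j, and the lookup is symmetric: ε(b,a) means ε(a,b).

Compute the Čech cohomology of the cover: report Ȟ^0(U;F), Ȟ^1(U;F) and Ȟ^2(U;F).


Ȟ^0(U;F) ≅ 0; Ȟ^1(U;F) ≅ Z/2; Ȟ^2(U;F) ≅ 0

nerve of the cover:
  U12={e} U14={c,i} U23={g} U34={h}
C dims 4,4; δ0: rk 4, SNF 1^3·2
Ȟ^0 = (4 − 4) − 0 = 0, so Ȟ^0 ≅ 0
Ȟ^1 = (4 − 0) − 4 = 0 plus torsion [2], so Ȟ^1 ≅ Z/2
Ȟ^2 = (0 − 0) − 0 = 0, so Ȟ^2 ≅ 0


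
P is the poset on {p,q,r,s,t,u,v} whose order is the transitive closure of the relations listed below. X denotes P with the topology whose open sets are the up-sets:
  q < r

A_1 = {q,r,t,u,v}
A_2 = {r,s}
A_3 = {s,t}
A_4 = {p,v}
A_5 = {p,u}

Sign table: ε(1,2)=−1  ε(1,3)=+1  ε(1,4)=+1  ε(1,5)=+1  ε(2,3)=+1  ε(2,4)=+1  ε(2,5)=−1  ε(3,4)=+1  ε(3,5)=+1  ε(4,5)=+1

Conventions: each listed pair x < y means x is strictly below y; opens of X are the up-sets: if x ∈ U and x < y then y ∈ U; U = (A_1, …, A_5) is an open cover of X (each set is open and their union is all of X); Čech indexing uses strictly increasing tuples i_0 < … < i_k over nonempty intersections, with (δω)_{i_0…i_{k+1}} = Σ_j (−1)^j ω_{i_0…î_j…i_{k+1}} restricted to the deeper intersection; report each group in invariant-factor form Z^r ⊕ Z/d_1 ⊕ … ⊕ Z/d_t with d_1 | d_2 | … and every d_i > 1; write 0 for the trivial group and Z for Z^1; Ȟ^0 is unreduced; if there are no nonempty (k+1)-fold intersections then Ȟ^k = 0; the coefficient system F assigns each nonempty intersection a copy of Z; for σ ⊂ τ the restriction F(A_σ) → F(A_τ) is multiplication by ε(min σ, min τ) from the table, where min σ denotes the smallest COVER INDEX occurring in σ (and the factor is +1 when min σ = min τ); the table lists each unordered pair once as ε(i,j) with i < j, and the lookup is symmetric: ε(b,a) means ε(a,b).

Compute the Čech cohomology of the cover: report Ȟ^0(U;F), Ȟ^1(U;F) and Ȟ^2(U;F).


cover nerve:
  A12={r} A13={t} A14={v} A15={u} A23={s} A45={p}
C dims 5,6; δ0: rk 5, SNF 1^4·2
Ȟ^0: (5−5)−0=0 ⇒ 0
Ȟ^1: (6−0)−5=1 plus torsion [2] ⇒ Z ⊕ Z/2
Ȟ^2: (0−0)−0=0 ⇒ 0

Ȟ^0 = 0, Ȟ^1 = Z ⊕ Z/2 and Ȟ^2 = 0


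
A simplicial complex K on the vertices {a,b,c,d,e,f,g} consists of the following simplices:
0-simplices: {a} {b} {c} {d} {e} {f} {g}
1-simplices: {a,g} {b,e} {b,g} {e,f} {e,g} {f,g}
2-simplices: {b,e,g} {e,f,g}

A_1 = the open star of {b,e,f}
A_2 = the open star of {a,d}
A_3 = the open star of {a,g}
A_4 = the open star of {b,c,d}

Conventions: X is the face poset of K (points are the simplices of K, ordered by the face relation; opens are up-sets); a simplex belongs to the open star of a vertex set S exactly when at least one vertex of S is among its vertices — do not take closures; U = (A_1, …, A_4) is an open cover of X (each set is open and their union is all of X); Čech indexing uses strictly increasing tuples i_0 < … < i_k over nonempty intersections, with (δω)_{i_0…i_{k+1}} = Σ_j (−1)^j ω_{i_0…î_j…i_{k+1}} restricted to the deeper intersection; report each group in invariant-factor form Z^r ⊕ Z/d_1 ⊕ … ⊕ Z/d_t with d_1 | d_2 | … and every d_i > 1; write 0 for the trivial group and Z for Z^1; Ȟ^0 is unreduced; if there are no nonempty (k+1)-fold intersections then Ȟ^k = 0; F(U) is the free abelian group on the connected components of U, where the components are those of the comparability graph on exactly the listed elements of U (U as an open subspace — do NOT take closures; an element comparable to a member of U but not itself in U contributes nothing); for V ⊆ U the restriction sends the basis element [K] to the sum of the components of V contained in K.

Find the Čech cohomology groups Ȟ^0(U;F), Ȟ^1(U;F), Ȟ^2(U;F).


Ȟ^0 ≅ Z^3,  Ȟ^1 ≅ 0,  Ȟ^2 ≅ 0

nerve of the cover:
  A1={{b},{e},{f},{b,e},{b,g},{e,f},{e,g},{f,g},{b,e,g},{e,f,g}} A2={{a},{d},{a,g}} A3={{a},{g},{a,g},{b,g},{e,g},{f,g},{b,e,g},{e,f,g}} A4={{b},{c},{d},{b,e},{b,g},{b,e,g}}
  A13={{b,g},{e,g},{f,g},{b,e,g},{e,f,g}} A14={{b},{b,e},{b,g},{b,e,g}} A23={{a},{a,g}} A24={{d}} A34={{b,g},{b,e,g}}
  A134={{b,g},{b,e,g}}
components per intersection:
  A1: {{b},{e},{f},{b,e},{b,g},{e,f},{e,g},{f,g},{b,e,g},{e,f,g}}
  A2: {{a},{a,g}} {{d}}
  A3: {{a},{g},{a,g},{b,g},{e,g},{f,g},{b,e,g},{e,f,g}}
  A4: {{b},{b,e},{b,g},{b,e,g}} {{c}} {{d}}
  A13: {{b,g},{e,g},{f,g},{b,e,g},{e,f,g}}
  A14: {{b},{b,e},{b,g},{b,e,g}}
  A23: {{a},{a,g}}
  A24: {{d}}
  A34: {{b,g},{b,e,g}}
  A134: {{b,g},{b,e,g}}
C dims 7,5,1; δ0: rk 4, SNF 1^4; δ1: rk 1, SNF 1^1
Ȟ^0 = (7 − 4) − 0 = 3, so Ȟ^0 ≅ Z^3
Ȟ^1 = (5 − 1) − 4 = 0, so Ȟ^1 ≅ 0
Ȟ^2 = (1 − 0) − 1 = 0, so Ȟ^2 ≅ 0


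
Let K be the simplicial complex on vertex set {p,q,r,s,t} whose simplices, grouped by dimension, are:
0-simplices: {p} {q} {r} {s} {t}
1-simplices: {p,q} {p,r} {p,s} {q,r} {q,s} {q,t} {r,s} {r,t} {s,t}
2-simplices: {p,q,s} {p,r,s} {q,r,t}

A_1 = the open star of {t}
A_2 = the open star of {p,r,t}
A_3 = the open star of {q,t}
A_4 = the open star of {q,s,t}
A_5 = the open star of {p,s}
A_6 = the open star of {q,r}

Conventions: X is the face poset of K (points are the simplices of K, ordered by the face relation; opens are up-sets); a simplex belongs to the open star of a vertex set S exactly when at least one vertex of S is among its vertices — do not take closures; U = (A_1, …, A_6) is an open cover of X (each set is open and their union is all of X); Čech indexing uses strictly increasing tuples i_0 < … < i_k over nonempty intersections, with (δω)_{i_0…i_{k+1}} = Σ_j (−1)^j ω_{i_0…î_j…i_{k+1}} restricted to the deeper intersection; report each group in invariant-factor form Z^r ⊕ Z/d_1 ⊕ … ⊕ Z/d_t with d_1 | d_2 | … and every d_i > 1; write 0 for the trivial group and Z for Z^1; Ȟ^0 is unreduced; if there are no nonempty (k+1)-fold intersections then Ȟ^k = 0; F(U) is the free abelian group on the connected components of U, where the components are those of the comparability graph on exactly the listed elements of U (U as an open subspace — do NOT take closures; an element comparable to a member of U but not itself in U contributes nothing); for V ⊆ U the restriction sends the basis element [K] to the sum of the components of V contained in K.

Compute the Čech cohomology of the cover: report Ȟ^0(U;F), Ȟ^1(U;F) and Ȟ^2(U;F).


nonempty overlaps:
  A1={{t},{q,t},{r,t},{s,t},{q,r,t}} A2={{p},{r},{t},{p,q},{p,r},{p,s},{q,r},{q,t},{r,s},{r,t},{s,t},{p,q,s},{p,r,s},{q,r,t}} A3={{q},{t},{p,q},{q,r},{q,s},{q,t},{r,t},{s,t},{p,q,s},{q,r,t}} A4={{q},{s},{t},{p,q},{p,s},{q,r},{q,s},{q,t},{r,s},{r,t},{s,t},{p,q,s},{p,r,s},{q,r,t}} A5={{p},{s},{p,q},{p,r},{p,s},{q,s},{r,s},{s,t},{p,q,s},{p,r,s}} A6={{q},{r},{p,q},{p,r},{q,r},{q,s},{q,t},{r,s},{r,t},{p,q,s},{p,r,s},{q,r,t}}
  A12={{t},{q,t},{r,t},{s,t},{q,r,t}} A13={{t},{q,t},{r,t},{s,t},{q,r,t}} A14={{t},{q,t},{r,t},{s,t},{q,r,t}} A15={{s,t}} A16={{q,t},{r,t},{q,r,t}} A23={{t},{p,q},{q,r},{q,t},{r,t},{s,t},{p,q,s},{q,r,t}} A24={{t},{p,q},{p,s},{q,r},{q,t},{r,s},{r,t},{s,t},{p,q,s},{p,r,s},{q,r,t}} A25={{p},{p,q},{p,r},{p,s},{r,s},{s,t},{p,q,s},{p,r,s}} A26={{r},{p,q},{p,r},{q,r},{q,t},{r,s},{r,t},{p,q,s},{p,r,s},{q,r,t}} A34={{q},{t},{p,q},{q,r},{q,s},{q,t},{r,t},{s,t},{p,q,s},{q,r,t}} A35={{p,q},{q,s},{s,t},{p,q,s}} A36={{q},{p,q},{q,r},{q,s},{q,t},{r,t},{p,q,s},{q,r,t}} A45={{s},{p,q},{p,s},{q,s},{r,s},{s,t},{p,q,s},{p,r,s}} A46={{q},{p,q},{q,r},{q,s},{q,t},{r,s},{r,t},{p,q,s},{p,r,s},{q,r,t}} A56={{p,q},{p,r},{q,s},{r,s},{p,q,s},{p,r,s}}
  A123={{t},{q,t},{r,t},{s,t},{q,r,t}} A124={{t},{q,t},{r,t},{s,t},{q,r,t}} A125={{s,t}} A126={{q,t},{r,t},{q,r,t}} A134={{t},{q,t},{r,t},{s,t},{q,r,t}} A135={{s,t}} A136={{q,t},{r,t},{q,r,t}} A145={{s,t}} A146={{q,t},{r,t},{q,r,t}} A234={{t},{p,q},{q,r},{q,t},{r,t},{s,t},{p,q,s},{q,r,t}} A235={{p,q},{s,t},{p,q,s}} A236={{p,q},{q,r},{q,t},{r,t},{p,q,s},{q,r,t}} A245={{p,q},{p,s},{r,s},{s,t},{p,q,s},{p,r,s}} A246={{p,q},{q,r},{q,t},{r,s},{r,t},{p,q,s},{p,r,s},{q,r,t}} A256={{p,q},{p,r},{r,s},{p,q,s},{p,r,s}} A345={{p,q},{q,s},{s,t},{p,q,s}} A346={{q},{p,q},{q,r},{q,s},{q,t},{r,t},{p,q,s},{q,r,t}} A356={{p,q},{q,s},{p,q,s}} A456={{p,q},{q,s},{r,s},{p,q,s},{p,r,s}}
  A1234={{t},{q,t},{r,t},{s,t},{q,r,t}} A1235={{s,t}} A1236={{q,t},{r,t},{q,r,t}} A1245={{s,t}} A1246={{q,t},{r,t},{q,r,t}} A1345={{s,t}} A1346={{q,t},{r,t},{q,r,t}} A2345={{p,q},{s,t},{p,q,s}} A2346={{p,q},{q,r},{q,t},{r,t},{p,q,s},{q,r,t}} A2356={{p,q},{p,q,s}} A2456={{p,q},{r,s},{p,q,s},{p,r,s}} A3456={{p,q},{q,s},{p,q,s}}
  A12345={{s,t}} A12346={{q,t},{r,t},{q,r,t}} A23456={{p,q},{p,q,s}}
components per intersection:
  A1: {{t},{q,t},{r,t},{s,t},{q,r,t}}
  A2: {{p},{r},{t},{p,q},{p,r},{p,s},{q,r},{q,t},{r,s},{r,t},{s,t},{p,q,s},{p,r,s},{q,r,t}}
  A3: {{q},{t},{p,q},{q,r},{q,s},{q,t},{r,t},{s,t},{p,q,s},{q,r,t}}
  A4: {{q},{s},{t},{p,q},{p,s},{q,r},{q,s},{q,t},{r,s},{r,t},{s,t},{p,q,s},{p,r,s},{q,r,t}}
  A5: {{p},{s},{p,q},{p,r},{p,s},{q,s},{r,s},{s,t},{p,q,s},{p,r,s}}
  A6: {{q},{r},{p,q},{p,r},{q,r},{q,s},{q,t},{r,s},{r,t},{p,q,s},{p,r,s},{q,r,t}}
  A12: {{t},{q,t},{r,t},{s,t},{q,r,t}}
  A13: {{t},{q,t},{r,t},{s,t},{q,r,t}}
  A14: {{t},{q,t},{r,t},{s,t},{q,r,t}}
  A15: {{s,t}}
  A16: {{q,t},{r,t},{q,r,t}}
  A23: {{t},{q,r},{q,t},{r,t},{s,t},{q,r,t}} {{p,q},{p,q,s}}
  A24: {{t},{q,r},{q,t},{r,t},{s,t},{q,r,t}} {{p,q},{p,s},{r,s},{p,q,s},{p,r,s}}
  A25: {{p},{p,q},{p,r},{p,s},{r,s},{p,q,s},{p,r,s}} {{s,t}}
  A26: {{r},{p,r},{q,r},{q,t},{r,s},{r,t},{p,r,s},{q,r,t}} {{p,q},{p,q,s}}
  A34: {{q},{t},{p,q},{q,r},{q,s},{q,t},{r,t},{s,t},{p,q,s},{q,r,t}}
  A35: {{p,q},{q,s},{p,q,s}} {{s,t}}
  A36: {{q},{p,q},{q,r},{q,s},{q,t},{r,t},{p,q,s},{q,r,t}}
  A45: {{s},{p,q},{p,s},{q,s},{r,s},{s,t},{p,q,s},{p,r,s}}
  A46: {{q},{p,q},{q,r},{q,s},{q,t},{r,t},{p,q,s},{q,r,t}} {{r,s},{p,r,s}}
  A56: {{p,q},{q,s},{p,q,s}} {{p,r},{r,s},{p,r,s}}
  A123: {{t},{q,t},{r,t},{s,t},{q,r,t}}
  A124: {{t},{q,t},{r,t},{s,t},{q,r,t}}
  A125: {{s,t}}
  A126: {{q,t},{r,t},{q,r,t}}
  A134: {{t},{q,t},{r,t},{s,t},{q,r,t}}
  A135: {{s,t}}
  A136: {{q,t},{r,t},{q,r,t}}
  A145: {{s,t}}
  A146: {{q,t},{r,t},{q,r,t}}
  A234: {{t},{q,r},{q,t},{r,t},{s,t},{q,r,t}} {{p,q},{p,q,s}}
  A235: {{p,q},{p,q,s}} {{s,t}}
  A236: {{p,q},{p,q,s}} {{q,r},{q,t},{r,t},{q,r,t}}
  A245: {{p,q},{p,s},{r,s},{p,q,s},{p,r,s}} {{s,t}}
  A246: {{p,q},{p,q,s}} {{q,r},{q,t},{r,t},{q,r,t}} {{r,s},{p,r,s}}
  A256: {{p,q},{p,q,s}} {{p,r},{r,s},{p,r,s}}
  A345: {{p,q},{q,s},{p,q,s}} {{s,t}}
  A346: {{q},{p,q},{q,r},{q,s},{q,t},{r,t},{p,q,s},{q,r,t}}
  A356: {{p,q},{q,s},{p,q,s}}
  A456: {{p,q},{q,s},{p,q,s}} {{r,s},{p,r,s}}
  A1234: {{t},{q,t},{r,t},{s,t},{q,r,t}}
  A1235: {{s,t}}
  A1236: {{q,t},{r,t},{q,r,t}}
  A1245: {{s,t}}
  A1246: {{q,t},{r,t},{q,r,t}}
  A1345: {{s,t}}
  A1346: {{q,t},{r,t},{q,r,t}}
  A2345: {{p,q},{p,q,s}} {{s,t}}
  A2346: {{p,q},{p,q,s}} {{q,r},{q,t},{r,t},{q,r,t}}
  A2356: {{p,q},{p,q,s}}
  A2456: {{p,q},{p,q,s}} {{r,s},{p,r,s}}
  A3456: {{p,q},{q,s},{p,q,s}}
  A12345: {{s,t}}
  A12346: {{q,t},{r,t},{q,r,t}}
  A23456: {{p,q},{p,q,s}}
C dims 6,22,28,15; δ0: rk 5, SNF 1^5; δ1: rk 16, SNF 1^16; δ2: rk 12, SNF 1^12
degree 0: 6−5−0 = 1 → Ȟ^0 ≅ Z
degree 1: 22−16−5 = 1 → Ȟ^1 ≅ Z
degree 2: 28−12−16 = 0 → Ȟ^2 ≅ 0

Ȟ^0 = Z,  Ȟ^1 = Z,  Ȟ^2 = 0


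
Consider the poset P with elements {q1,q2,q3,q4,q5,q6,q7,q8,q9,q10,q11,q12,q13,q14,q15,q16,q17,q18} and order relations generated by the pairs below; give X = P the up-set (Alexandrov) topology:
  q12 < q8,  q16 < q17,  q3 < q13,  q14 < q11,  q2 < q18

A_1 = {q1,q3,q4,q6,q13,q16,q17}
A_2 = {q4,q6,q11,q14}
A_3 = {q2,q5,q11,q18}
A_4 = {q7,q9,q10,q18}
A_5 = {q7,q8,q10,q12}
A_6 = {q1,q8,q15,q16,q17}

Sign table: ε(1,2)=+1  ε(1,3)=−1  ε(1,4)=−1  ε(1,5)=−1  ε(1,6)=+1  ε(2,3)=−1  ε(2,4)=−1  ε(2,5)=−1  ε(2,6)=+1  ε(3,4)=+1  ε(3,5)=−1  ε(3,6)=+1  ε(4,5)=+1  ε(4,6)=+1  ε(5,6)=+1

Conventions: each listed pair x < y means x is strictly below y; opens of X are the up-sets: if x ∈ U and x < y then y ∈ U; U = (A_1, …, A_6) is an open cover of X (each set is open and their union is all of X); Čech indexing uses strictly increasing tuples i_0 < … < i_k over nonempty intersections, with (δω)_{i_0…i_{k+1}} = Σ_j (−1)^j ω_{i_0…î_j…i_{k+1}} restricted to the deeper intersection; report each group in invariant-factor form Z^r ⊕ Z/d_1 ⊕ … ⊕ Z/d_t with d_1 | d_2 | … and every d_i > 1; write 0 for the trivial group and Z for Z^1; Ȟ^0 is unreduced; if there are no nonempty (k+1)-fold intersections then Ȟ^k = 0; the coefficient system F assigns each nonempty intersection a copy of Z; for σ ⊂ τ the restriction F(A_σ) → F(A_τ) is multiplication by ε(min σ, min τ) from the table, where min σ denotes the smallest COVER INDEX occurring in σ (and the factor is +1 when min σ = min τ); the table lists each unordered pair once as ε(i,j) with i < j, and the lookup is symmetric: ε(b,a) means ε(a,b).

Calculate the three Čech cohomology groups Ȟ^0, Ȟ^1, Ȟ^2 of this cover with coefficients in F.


Ȟ^0 ≅ 0, Ȟ^1 ≅ Z/2, Ȟ^2 ≅ 0

nerve simplices:
  A12={q4,q6} A16={q1,q16,q17} A23={q11} A34={q18} A45={q7,q10} A56={q8}
C dims 6,6; δ0: rk 6, SNF 1^5·2
degree 0: 6−6−0 = 0 → Ȟ^0 ≅ 0
degree 1: 6−0−6 = 0 plus torsion [2] → Ȟ^1 ≅ Z/2
degree 2: 0−0−0 = 0 → Ȟ^2 ≅ 0


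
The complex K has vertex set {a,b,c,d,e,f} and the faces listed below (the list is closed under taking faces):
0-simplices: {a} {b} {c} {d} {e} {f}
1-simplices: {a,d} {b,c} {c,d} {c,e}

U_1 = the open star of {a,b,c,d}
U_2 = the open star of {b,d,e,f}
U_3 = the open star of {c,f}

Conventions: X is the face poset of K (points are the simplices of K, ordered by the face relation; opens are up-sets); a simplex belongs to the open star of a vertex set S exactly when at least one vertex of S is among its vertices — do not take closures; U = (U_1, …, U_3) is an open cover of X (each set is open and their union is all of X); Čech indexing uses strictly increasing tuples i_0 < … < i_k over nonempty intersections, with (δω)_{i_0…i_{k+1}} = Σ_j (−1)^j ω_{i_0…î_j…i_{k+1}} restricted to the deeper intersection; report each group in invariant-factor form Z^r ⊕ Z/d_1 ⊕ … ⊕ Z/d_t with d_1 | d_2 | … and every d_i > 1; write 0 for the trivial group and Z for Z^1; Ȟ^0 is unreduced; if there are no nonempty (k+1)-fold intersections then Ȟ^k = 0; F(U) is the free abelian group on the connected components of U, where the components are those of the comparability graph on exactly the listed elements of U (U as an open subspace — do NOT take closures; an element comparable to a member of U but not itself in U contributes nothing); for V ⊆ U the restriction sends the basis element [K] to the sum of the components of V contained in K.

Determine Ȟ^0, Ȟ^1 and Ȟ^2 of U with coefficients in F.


intersection data:
  U1={{a},{b},{c},{d},{a,d},{b,c},{c,d},{c,e}} U2={{b},{d},{e},{f},{a,d},{b,c},{c,d},{c,e}} U3={{c},{f},{b,c},{c,d},{c,e}}
  U12={{b},{d},{a,d},{b,c},{c,d},{c,e}} U13={{c},{b,c},{c,d},{c,e}} U23={{f},{b,c},{c,d},{c,e}}
  U123={{b,c},{c,d},{c,e}}
components per intersection:
  U1: {{a},{b},{c},{d},{a,d},{b,c},{c,d},{c,e}}
  U2: {{b},{b,c}} {{d},{a,d},{c,d}} {{e},{c,e}} {{f}}
  U3: {{c},{b,c},{c,d},{c,e}} {{f}}
  U12: {{b},{b,c}} {{d},{a,d},{c,d}} {{c,e}}
  U13: {{c},{b,c},{c,d},{c,e}}
  U23: {{f}} {{b,c}} {{c,d}} {{c,e}}
  U123: {{b,c}} {{c,d}} {{c,e}}
C dims 7,8,3; δ0: rk 5, SNF 1^5; δ1: rk 3, SNF 1^3
Ȟ^0 = (7 − 5) − 0 = 2, so Ȟ^0 ≅ Z^2
Ȟ^1 = (8 − 3) − 5 = 0, so Ȟ^1 ≅ 0
Ȟ^2 = (3 − 0) − 3 = 0, so Ȟ^2 ≅ 0

Ȟ^0 ≅ Z^2; Ȟ^1 ≅ 0; Ȟ^2 ≅ 0


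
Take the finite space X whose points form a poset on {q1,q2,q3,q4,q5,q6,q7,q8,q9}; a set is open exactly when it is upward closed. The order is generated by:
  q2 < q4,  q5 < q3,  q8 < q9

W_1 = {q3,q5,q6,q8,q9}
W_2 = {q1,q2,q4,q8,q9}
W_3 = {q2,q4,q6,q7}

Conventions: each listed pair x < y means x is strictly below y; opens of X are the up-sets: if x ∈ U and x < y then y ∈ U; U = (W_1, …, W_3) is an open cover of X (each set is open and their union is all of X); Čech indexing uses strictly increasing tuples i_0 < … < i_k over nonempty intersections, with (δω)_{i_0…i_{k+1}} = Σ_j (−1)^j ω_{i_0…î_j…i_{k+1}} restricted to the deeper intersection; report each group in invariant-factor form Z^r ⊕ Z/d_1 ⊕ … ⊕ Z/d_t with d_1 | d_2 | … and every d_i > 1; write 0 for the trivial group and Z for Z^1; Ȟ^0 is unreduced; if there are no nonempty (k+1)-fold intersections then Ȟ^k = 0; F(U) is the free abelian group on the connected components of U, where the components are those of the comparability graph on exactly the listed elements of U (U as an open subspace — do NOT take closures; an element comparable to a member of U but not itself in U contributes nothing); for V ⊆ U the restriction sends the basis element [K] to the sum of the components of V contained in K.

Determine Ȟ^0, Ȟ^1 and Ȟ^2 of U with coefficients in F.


nerve of the cover:
  W12={q8,q9} W13={q6} W23={q2,q4}
components per intersection:
  W1: {q3,q5} {q6} {q8,q9}
  W2: {q1} {q2,q4} {q8,q9}
  W3: {q2,q4} {q6} {q7}
  W12: {q8,q9}
  W13: {q6}
  W23: {q2,q4}
C dims 9,3; δ0: rk 3, SNF 1^3
Ȟ^0 = (9 − 3) − 0 = 6, so Ȟ^0 ≅ Z^6
Ȟ^1 = (3 − 0) − 3 = 0, so Ȟ^1 ≅ 0
Ȟ^2 = (0 − 0) − 0 = 0, so Ȟ^2 ≅ 0

Ȟ^0(U;F) ≅ Z^6, Ȟ^1(U;F) ≅ 0 and Ȟ^2(U;F) ≅ 0


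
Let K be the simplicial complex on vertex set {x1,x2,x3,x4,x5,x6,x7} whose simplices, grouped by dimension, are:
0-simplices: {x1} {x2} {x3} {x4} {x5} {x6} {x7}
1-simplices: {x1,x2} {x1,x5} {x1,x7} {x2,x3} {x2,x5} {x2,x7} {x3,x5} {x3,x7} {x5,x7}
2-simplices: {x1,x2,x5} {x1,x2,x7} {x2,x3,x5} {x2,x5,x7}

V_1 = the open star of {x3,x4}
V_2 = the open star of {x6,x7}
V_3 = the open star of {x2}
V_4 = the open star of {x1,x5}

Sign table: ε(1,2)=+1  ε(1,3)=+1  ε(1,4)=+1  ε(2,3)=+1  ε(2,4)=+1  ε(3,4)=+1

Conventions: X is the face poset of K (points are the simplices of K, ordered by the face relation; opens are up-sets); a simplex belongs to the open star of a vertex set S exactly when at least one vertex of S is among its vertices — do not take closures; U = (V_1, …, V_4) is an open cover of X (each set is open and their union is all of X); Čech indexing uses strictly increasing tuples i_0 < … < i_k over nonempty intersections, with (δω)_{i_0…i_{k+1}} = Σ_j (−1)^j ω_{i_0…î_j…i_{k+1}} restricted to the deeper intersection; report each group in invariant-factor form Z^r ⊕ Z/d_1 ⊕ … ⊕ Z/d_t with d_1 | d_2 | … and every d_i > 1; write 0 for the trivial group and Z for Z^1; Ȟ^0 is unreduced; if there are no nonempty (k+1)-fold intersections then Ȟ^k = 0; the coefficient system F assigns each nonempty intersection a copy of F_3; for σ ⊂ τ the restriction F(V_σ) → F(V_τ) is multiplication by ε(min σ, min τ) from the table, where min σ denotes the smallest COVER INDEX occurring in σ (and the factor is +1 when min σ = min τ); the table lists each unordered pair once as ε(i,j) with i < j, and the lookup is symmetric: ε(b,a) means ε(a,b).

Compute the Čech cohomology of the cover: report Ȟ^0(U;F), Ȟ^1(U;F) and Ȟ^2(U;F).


nerve of the cover:
  V1={{x3},{x4},{x2,x3},{x3,x5},{x3,x7},{x2,x3,x5}} V2={{x6},{x7},{x1,x7},{x2,x7},{x3,x7},{x5,x7},{x1,x2,x7},{x2,x5,x7}} V3={{x2},{x1,x2},{x2,x3},{x2,x5},{x2,x7},{x1,x2,x5},{x1,x2,x7},{x2,x3,x5},{x2,x5,x7}} V4={{x1},{x5},{x1,x2},{x1,x5},{x1,x7},{x2,x5},{x3,x5},{x5,x7},{x1,x2,x5},{x1,x2,x7},{x2,x3,x5},{x2,x5,x7}}
  V12={{x3,x7}} V13={{x2,x3},{x2,x3,x5}} V14={{x3,x5},{x2,x3,x5}} V23={{x2,x7},{x1,x2,x7},{x2,x5,x7}} V24={{x1,x7},{x5,x7},{x1,x2,x7},{x2,x5,x7}} V34={{x1,x2},{x2,x5},{x1,x2,x5},{x1,x2,x7},{x2,x3,x5},{x2,x5,x7}}
  V134={{x2,x3,x5}} V234={{x1,x2,x7},{x2,x5,x7}}
C dims 4,6,2; δ0: rk_F3 3; δ1: rk_F3 2
Ȟ^0 = (4 − 3) − 0 = 1, so Ȟ^0 ≅ Z/3
Ȟ^1 = (6 − 2) − 3 = 1, so Ȟ^1 ≅ Z/3
Ȟ^2 = (2 − 0) − 2 = 0, so Ȟ^2 ≅ 0

Ȟ^0 = Z/3, Ȟ^1 = Z/3 and Ȟ^2 = 0


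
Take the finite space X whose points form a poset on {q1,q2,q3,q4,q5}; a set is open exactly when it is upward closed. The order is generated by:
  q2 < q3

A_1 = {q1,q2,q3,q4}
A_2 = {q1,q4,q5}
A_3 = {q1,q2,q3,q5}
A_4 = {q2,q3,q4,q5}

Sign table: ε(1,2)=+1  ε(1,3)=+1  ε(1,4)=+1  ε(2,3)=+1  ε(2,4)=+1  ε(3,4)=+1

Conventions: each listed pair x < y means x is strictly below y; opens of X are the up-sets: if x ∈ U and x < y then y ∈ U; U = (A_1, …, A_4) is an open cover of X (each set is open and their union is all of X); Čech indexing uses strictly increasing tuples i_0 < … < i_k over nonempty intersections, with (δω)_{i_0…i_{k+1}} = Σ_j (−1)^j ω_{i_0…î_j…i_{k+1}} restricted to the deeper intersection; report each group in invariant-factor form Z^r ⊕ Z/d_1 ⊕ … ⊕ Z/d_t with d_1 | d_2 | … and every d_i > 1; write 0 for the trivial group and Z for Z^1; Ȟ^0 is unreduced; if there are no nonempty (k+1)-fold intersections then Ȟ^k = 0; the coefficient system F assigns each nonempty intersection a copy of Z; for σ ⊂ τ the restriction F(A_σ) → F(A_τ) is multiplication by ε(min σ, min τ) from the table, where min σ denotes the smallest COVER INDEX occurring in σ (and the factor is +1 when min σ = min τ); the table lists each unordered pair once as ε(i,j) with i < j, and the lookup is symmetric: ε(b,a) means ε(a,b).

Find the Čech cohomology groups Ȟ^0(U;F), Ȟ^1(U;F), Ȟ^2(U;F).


Ȟ^0(U;F) ≅ Z; Ȟ^1(U;F) ≅ 0; Ȟ^2(U;F) ≅ Z

nonempty overlaps:
  A12={q1,q4} A13={q1,q2,q3} A14={q2,q3,q4} A23={q1,q5} A24={q4,q5} A34={q2,q3,q5}
  A123={q1} A124={q4} A134={q2,q3} A234={q5}
C dims 4,6,4; δ0: rk 3, SNF 1^3; δ1: rk 3, SNF 1^3
degree 0: 4−3−0 = 1 → Ȟ^0 ≅ Z
degree 1: 6−3−3 = 0 → Ȟ^1 ≅ 0
degree 2: 4−0−3 = 1 → Ȟ^2 ≅ Z


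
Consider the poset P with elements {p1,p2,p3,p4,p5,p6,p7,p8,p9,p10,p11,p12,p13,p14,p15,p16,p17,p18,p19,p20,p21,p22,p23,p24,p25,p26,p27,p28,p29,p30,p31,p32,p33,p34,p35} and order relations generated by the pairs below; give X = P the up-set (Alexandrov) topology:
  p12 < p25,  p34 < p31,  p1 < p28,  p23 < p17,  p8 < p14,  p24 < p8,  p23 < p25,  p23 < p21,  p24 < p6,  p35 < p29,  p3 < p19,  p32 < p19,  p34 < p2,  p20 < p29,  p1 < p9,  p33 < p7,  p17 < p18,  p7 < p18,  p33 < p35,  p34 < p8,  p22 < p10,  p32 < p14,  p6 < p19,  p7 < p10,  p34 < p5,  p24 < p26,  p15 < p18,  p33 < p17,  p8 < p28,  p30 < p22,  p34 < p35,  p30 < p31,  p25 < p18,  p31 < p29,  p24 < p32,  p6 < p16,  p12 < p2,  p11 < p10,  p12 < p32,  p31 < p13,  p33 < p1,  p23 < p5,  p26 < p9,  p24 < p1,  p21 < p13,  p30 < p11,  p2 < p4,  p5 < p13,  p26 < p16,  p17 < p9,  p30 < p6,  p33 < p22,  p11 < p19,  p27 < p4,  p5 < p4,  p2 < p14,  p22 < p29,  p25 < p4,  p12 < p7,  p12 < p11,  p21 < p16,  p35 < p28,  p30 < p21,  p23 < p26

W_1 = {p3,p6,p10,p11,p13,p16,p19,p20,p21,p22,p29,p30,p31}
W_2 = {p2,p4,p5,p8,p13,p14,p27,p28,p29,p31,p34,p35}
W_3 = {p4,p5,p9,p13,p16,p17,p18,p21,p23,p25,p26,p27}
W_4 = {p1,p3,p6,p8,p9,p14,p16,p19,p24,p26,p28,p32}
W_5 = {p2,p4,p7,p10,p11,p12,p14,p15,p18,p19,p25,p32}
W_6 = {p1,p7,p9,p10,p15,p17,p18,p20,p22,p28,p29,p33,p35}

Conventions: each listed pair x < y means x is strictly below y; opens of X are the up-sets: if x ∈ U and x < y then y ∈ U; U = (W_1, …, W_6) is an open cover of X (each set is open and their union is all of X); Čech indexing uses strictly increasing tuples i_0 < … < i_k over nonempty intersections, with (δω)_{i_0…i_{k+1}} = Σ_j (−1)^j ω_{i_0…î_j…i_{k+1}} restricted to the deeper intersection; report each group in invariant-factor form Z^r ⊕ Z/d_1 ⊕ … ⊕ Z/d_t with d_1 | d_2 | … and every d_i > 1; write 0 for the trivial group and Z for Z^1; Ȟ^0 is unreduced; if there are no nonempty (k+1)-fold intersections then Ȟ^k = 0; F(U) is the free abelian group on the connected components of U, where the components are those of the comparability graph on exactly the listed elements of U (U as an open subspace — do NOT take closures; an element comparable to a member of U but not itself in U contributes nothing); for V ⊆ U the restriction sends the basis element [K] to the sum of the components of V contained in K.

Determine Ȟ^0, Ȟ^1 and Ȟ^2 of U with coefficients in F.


intersection data:
  W12={p13,p29,p31} W13={p13,p16,p21} W14={p3,p6,p16,p19} W15={p10,p11,p19} W16={p10,p20,p22,p29} W23={p4,p5,p13,p27} W24={p8,p14,p28} W25={p2,p4,p14} W26={p28,p29,p35} W34={p9,p16,p26} W35={p4,p18,p25} W36={p9,p17,p18} W45={p14,p19,p32} W46={p1,p9,p28} W56={p7,p10,p15,p18}
  W123={p13} W126={p29} W134={p16} W145={p19} W156={p10} W235={p4} W245={p14} W246={p28} W346={p9} W356={p18}
components per intersection:
  W1: {p3,p6,p10,p11,p13,p16,p19,p20,p21,p22,p29,p30,p31}
  W2: {p2,p4,p5,p8,p13,p14,p27,p28,p29,p31,p34,p35}
  W3: {p4,p5,p9,p13,p16,p17,p18,p21,p23,p25,p26,p27}
  W4: {p1,p3,p6,p8,p9,p14,p16,p19,p24,p26,p28,p32}
  W5: {p2,p4,p7,p10,p11,p12,p14,p15,p18,p19,p25,p32}
  W6: {p1,p7,p9,p10,p15,p17,p18,p20,p22,p28,p29,p33,p35}
  W12: {p13,p29,p31}
  W13: {p13,p16,p21}
  W14: {p3,p6,p16,p19}
  W15: {p10,p11,p19}
  W16: {p10,p20,p22,p29}
  W23: {p4,p5,p13,p27}
  W24: {p8,p14,p28}
  W25: {p2,p4,p14}
  W26: {p28,p29,p35}
  W34: {p9,p16,p26}
  W35: {p4,p18,p25}
  W36: {p9,p17,p18}
  W45: {p14,p19,p32}
  W46: {p1,p9,p28}
  W56: {p7,p10,p15,p18}
  W123: {p13}
  W126: {p29}
  W134: {p16}
  W145: {p19}
  W156: {p10}
  W235: {p4}
  W245: {p14}
  W246: {p28}
  W346: {p9}
  W356: {p18}
C dims 6,15,10; δ0: rk 5, SNF 1^5; δ1: rk 10, SNF 1^9·2
Ȟ^0 = (6 − 5) − 0 = 1, so Ȟ^0 ≅ Z
Ȟ^1 = (15 − 10) − 5 = 0, so Ȟ^1 ≅ 0
Ȟ^2 = (10 − 0) − 10 = 0 plus torsion [2], so Ȟ^2 ≅ Z/2

Ȟ^0 ≅ Z; Ȟ^1 ≅ 0; Ȟ^2 ≅ Z/2


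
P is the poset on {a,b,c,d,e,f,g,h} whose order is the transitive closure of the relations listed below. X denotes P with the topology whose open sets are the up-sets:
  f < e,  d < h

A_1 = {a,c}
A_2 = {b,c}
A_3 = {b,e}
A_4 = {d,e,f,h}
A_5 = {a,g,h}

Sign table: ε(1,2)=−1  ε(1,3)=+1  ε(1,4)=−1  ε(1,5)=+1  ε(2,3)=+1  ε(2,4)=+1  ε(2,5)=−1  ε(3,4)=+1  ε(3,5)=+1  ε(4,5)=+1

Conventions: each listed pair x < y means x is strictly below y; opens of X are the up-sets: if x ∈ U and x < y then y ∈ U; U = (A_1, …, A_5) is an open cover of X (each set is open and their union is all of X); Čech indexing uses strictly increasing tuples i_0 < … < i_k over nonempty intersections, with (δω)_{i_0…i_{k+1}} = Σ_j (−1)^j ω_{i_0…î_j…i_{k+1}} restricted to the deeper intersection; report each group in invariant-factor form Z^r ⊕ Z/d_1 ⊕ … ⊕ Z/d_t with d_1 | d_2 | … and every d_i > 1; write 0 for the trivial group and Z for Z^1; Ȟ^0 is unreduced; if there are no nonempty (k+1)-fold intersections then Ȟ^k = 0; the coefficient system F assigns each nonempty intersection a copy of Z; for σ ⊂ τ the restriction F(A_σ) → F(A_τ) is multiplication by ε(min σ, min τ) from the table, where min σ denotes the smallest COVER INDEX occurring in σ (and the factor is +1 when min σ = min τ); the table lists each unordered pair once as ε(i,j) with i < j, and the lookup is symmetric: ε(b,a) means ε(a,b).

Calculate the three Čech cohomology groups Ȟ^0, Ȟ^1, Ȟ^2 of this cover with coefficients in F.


Ȟ^0 = 0, Ȟ^1 = Z/2, Ȟ^2 = 0

nonempty intersections:
  A12={c} A15={a} A23={b} A34={e} A45={h}
C dims 5,5; δ0: rk 5, SNF 1^4·2
Ȟ^0: (5−5)−0=0 ⇒ 0
Ȟ^1: (5−0)−5=0 plus torsion [2] ⇒ Z/2
Ȟ^2: (0−0)−0=0 ⇒ 0


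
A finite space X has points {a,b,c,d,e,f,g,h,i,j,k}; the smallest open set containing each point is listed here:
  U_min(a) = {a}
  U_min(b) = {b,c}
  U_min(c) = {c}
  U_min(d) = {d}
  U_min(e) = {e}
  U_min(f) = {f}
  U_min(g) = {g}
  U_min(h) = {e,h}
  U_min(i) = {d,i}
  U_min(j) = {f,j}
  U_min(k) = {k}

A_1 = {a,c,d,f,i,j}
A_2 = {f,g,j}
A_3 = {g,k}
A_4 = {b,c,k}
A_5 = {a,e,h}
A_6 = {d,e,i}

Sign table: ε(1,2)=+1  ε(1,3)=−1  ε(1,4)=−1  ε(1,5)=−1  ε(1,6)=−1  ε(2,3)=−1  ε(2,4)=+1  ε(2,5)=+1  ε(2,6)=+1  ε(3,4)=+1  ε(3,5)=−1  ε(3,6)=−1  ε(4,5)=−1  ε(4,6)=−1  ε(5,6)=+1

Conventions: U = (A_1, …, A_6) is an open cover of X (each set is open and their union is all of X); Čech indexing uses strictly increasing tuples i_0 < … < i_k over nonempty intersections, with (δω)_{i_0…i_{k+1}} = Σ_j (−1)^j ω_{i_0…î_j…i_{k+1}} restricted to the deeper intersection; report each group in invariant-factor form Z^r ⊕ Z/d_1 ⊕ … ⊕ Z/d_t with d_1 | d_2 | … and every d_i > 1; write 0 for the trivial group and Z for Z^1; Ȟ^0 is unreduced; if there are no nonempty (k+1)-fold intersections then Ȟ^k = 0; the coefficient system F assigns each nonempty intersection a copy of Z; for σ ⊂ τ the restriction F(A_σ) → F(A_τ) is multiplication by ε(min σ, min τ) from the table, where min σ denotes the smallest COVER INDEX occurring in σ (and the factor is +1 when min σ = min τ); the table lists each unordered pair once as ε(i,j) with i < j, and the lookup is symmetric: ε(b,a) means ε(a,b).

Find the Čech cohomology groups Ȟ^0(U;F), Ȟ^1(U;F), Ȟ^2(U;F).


Ȟ^0(U;F) ≅ Z, Ȟ^1(U;F) ≅ Z^2, Ȟ^2(U;F) ≅ 0

nerve of the cover:
  A12={f,j} A14={c} A15={a} A16={d,i} A23={g} A34={k} A56={e}
C dims 6,7; δ0: rk 5, SNF 1^5
Ȟ^0 = (6 − 5) − 0 = 1, so Ȟ^0 ≅ Z
Ȟ^1 = (7 − 0) − 5 = 2, so Ȟ^1 ≅ Z^2
Ȟ^2 = (0 − 0) − 0 = 0, so Ȟ^2 ≅ 0
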